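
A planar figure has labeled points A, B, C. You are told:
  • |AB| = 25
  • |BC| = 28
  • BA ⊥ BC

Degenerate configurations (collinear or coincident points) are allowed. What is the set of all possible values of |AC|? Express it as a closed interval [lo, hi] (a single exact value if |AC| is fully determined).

|AC| = √(1409)  (≈ 37.5366)

|AB| ∈ {25}
|BC| ∈ {28}
|AC| ∈ {√(1409)}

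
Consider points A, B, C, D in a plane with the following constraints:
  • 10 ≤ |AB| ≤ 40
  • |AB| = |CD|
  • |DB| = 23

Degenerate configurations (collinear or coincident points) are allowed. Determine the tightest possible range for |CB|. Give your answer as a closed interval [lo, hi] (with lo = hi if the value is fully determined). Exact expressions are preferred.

|AB| ∈ [10, 40]
|BD| ∈ {23}
|CD| ∈ [10, 40]
|AD| ∈ [0, 63]
|BC| ∈ [0, 63]
|AC| ∈ [0, 103]

|CB| ∈ [0, 63]  (≈ [0.0000, 63.0000])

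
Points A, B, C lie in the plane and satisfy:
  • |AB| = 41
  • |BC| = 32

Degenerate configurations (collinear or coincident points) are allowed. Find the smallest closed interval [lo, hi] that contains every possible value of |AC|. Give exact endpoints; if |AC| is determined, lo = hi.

|AB| ∈ {41}
|BC| ∈ {32}
|AC| ∈ [9, 73]

|AC| ∈ [9, 73]  (≈ [9.0000, 73.0000])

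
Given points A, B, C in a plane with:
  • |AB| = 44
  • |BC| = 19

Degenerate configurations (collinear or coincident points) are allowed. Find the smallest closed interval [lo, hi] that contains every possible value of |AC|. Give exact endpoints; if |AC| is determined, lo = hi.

|AC| ∈ [25, 63]  (≈ [25.0000, 63.0000])

|AB| ∈ {44}
|BC| ∈ {19}
|AC| ∈ [25, 63]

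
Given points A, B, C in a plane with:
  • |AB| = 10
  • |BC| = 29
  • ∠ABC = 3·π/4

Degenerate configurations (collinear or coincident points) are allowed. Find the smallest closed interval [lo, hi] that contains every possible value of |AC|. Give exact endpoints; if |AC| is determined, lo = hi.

|AB| ∈ {10}
|BC| ∈ {29}
|AC| ∈ {√(290·√(2) + 941)}

|AC| = √(290·√(2) + 941)  (≈ 36.7576)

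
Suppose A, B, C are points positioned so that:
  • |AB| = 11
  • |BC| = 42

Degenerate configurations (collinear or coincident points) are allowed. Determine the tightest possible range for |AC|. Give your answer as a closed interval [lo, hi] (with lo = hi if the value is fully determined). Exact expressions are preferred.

|AC| ∈ [31, 53]  (≈ [31.0000, 53.0000])

|AB| ∈ {11}
|BC| ∈ {42}
|AC| ∈ [31, 53]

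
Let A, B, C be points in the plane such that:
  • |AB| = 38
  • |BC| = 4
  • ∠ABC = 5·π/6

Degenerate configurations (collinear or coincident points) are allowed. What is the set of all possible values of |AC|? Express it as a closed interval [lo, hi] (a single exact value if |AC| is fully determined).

|AC| = 2·√(38·√(3) + 365)  (≈ 41.5123)

|AB| ∈ {38}
|BC| ∈ {4}
|AC| ∈ {2·√(38·√(3) + 365)}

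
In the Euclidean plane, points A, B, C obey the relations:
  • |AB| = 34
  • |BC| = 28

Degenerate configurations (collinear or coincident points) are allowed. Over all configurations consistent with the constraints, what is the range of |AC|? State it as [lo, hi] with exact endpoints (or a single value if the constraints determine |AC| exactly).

|AC| ∈ [6, 62]  (≈ [6.0000, 62.0000])

|AB| ∈ {34}
|BC| ∈ {28}
|AC| ∈ [6, 62]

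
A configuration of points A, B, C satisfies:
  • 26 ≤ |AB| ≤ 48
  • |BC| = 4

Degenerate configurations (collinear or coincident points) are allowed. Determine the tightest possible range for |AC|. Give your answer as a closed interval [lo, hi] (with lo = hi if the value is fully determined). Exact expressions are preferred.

|AB| ∈ [26, 48]
|BC| ∈ {4}
|AC| ∈ [22, 52]

|AC| ∈ [22, 52]  (≈ [22.0000, 52.0000])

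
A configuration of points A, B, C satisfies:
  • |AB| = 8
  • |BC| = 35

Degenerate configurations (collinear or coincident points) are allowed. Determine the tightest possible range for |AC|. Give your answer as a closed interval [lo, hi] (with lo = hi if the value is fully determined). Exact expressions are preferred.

|AB| ∈ {8}
|BC| ∈ {35}
|AC| ∈ [27, 43]

|AC| ∈ [27, 43]  (≈ [27.0000, 43.0000])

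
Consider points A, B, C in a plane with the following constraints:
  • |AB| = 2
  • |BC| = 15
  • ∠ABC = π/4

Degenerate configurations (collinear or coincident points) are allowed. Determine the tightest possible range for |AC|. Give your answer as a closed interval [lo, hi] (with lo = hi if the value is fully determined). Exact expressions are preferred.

|AB| ∈ {2}
|BC| ∈ {15}
|AC| ∈ {√(229 - 30·√(2))}

|AC| = √(229 - 30·√(2))  (≈ 13.6592)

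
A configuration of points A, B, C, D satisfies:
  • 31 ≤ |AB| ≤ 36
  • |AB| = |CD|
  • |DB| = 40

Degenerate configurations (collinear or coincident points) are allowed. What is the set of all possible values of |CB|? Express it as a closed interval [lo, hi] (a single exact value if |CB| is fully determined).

|CB| ∈ [4, 76]  (≈ [4.0000, 76.0000])

|AB| ∈ [31, 36]
|BD| ∈ {40}
|CD| ∈ [31, 36]
|AD| ∈ [4, 76]
|BC| ∈ [4, 76]
|AC| ∈ [0, 112]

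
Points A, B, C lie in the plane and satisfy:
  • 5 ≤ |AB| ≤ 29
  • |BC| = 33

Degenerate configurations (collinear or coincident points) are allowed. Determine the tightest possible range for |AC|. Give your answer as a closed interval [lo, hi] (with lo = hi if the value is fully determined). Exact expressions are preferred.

|AB| ∈ [5, 29]
|BC| ∈ {33}
|AC| ∈ [4, 62]

|AC| ∈ [4, 62]  (≈ [4.0000, 62.0000])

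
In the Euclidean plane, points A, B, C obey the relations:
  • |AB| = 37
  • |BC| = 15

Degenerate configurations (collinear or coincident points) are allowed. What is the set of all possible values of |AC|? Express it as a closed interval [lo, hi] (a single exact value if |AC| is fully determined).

|AB| ∈ {37}
|BC| ∈ {15}
|AC| ∈ [22, 52]

|AC| ∈ [22, 52]  (≈ [22.0000, 52.0000])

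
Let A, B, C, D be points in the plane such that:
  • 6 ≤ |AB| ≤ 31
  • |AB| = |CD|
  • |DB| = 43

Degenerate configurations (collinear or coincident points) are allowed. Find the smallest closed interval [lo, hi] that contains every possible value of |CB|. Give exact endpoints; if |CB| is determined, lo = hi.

|AB| ∈ [6, 31]
|BD| ∈ {43}
|CD| ∈ [6, 31]
|AD| ∈ [12, 74]
|BC| ∈ [12, 74]
|AC| ∈ [0, 105]

|CB| ∈ [12, 74]  (≈ [12.0000, 74.0000])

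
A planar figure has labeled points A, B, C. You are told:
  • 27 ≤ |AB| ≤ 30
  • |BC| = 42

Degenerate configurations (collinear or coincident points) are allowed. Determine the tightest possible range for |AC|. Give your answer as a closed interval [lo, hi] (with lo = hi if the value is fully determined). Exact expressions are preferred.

|AB| ∈ [27, 30]
|BC| ∈ {42}
|AC| ∈ [12, 72]

|AC| ∈ [12, 72]  (≈ [12.0000, 72.0000])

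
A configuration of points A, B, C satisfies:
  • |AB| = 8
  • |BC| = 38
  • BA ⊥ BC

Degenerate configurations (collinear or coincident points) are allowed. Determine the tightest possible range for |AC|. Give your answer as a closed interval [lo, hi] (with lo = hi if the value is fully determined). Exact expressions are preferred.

|AB| ∈ {8}
|BC| ∈ {38}
|AC| ∈ {2·√(377)}

|AC| = 2·√(377)  (≈ 38.8330)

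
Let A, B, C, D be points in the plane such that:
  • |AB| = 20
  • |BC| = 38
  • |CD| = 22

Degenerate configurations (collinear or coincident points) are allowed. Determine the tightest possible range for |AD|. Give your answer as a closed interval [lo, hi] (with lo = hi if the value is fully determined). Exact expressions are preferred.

|AD| ∈ [0, 80]  (≈ [0.0000, 80.0000])

|AB| ∈ {20}
|BC| ∈ {38}
|CD| ∈ {22}
|AC| ∈ [18, 58]
|BD| ∈ [16, 60]
|AD| ∈ [0, 80]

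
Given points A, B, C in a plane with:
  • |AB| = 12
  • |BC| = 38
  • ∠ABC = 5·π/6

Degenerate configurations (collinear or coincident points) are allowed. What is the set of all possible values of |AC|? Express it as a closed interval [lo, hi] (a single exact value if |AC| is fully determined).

|AB| ∈ {12}
|BC| ∈ {38}
|AC| ∈ {2·√(114·√(3) + 397)}

|AC| = 2·√(114·√(3) + 397)  (≈ 48.7628)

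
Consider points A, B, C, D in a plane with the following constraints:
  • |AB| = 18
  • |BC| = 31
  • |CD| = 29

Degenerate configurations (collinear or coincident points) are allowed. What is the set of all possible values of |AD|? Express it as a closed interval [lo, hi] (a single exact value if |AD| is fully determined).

|AD| ∈ [0, 78]  (≈ [0.0000, 78.0000])

|AB| ∈ {18}
|BC| ∈ {31}
|CD| ∈ {29}
|AC| ∈ [13, 49]
|BD| ∈ [2, 60]
|AD| ∈ [0, 78]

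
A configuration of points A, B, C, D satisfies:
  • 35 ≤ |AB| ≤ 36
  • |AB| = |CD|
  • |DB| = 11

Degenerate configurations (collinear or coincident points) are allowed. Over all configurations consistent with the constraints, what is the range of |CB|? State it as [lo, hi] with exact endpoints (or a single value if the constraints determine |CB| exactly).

|AB| ∈ [35, 36]
|BD| ∈ {11}
|CD| ∈ [35, 36]
|AD| ∈ [24, 47]
|BC| ∈ [24, 47]
|AC| ∈ [0, 83]

|CB| ∈ [24, 47]  (≈ [24.0000, 47.0000])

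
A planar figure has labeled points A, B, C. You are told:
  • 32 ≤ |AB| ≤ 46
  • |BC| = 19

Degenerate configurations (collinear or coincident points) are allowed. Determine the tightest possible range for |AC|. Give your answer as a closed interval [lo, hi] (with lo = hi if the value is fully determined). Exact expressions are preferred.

|AC| ∈ [13, 65]  (≈ [13.0000, 65.0000])

|AB| ∈ [32, 46]
|BC| ∈ {19}
|AC| ∈ [13, 65]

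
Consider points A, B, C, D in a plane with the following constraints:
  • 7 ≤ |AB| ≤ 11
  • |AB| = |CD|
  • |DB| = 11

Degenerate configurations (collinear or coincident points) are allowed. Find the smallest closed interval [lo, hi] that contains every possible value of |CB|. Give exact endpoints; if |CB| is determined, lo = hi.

|CB| ∈ [0, 22]  (≈ [0.0000, 22.0000])

|AB| ∈ [7, 11]
|BD| ∈ {11}
|CD| ∈ [7, 11]
|AD| ∈ [0, 22]
|BC| ∈ [0, 22]
|AC| ∈ [0, 33]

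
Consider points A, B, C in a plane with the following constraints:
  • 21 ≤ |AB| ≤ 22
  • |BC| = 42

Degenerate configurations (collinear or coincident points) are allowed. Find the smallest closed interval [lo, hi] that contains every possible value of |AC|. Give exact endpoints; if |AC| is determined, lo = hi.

|AC| ∈ [20, 64]  (≈ [20.0000, 64.0000])

|AB| ∈ [21, 22]
|BC| ∈ {42}
|AC| ∈ [20, 64]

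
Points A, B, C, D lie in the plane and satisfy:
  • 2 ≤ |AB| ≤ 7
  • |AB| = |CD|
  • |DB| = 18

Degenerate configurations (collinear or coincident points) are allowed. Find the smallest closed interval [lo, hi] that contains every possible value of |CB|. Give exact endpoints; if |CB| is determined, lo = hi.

|CB| ∈ [11, 25]  (≈ [11.0000, 25.0000])

|AB| ∈ [2, 7]
|BD| ∈ {18}
|CD| ∈ [2, 7]
|AD| ∈ [11, 25]
|BC| ∈ [11, 25]
|AC| ∈ [4, 32]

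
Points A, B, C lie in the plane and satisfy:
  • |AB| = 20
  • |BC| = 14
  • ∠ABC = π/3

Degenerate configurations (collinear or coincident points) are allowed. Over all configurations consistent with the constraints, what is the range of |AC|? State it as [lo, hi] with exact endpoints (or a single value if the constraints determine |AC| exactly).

|AB| ∈ {20}
|BC| ∈ {14}
|AC| ∈ {2·√(79)}

|AC| = 2·√(79)  (≈ 17.7764)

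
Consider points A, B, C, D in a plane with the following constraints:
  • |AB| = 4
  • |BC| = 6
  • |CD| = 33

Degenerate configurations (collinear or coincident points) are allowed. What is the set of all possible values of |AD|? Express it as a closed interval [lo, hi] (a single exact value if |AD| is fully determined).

|AB| ∈ {4}
|BC| ∈ {6}
|CD| ∈ {33}
|AC| ∈ [2, 10]
|BD| ∈ [27, 39]
|AD| ∈ [23, 43]

|AD| ∈ [23, 43]  (≈ [23.0000, 43.0000])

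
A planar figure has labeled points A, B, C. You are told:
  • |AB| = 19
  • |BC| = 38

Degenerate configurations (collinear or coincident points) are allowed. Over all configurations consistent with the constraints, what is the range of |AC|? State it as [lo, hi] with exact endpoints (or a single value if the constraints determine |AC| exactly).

|AC| ∈ [19, 57]  (≈ [19.0000, 57.0000])

|AB| ∈ {19}
|BC| ∈ {38}
|AC| ∈ [19, 57]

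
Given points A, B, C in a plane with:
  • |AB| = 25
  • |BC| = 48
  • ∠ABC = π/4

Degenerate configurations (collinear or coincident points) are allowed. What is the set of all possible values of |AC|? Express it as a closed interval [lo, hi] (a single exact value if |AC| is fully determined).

|AC| = √(2929 - 1200·√(2))  (≈ 35.0991)

|AB| ∈ {25}
|BC| ∈ {48}
|AC| ∈ {√(2929 - 1200·√(2))}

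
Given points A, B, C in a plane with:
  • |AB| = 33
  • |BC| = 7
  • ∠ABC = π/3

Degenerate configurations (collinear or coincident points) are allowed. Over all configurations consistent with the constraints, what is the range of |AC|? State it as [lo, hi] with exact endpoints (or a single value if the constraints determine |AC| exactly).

|AB| ∈ {33}
|BC| ∈ {7}
|AC| ∈ {√(907)}

|AC| = √(907)  (≈ 30.1164)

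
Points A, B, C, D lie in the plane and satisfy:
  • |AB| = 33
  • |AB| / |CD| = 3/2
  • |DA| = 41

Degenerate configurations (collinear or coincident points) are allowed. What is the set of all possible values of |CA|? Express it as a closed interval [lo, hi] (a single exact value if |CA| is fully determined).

|CA| ∈ [19, 63]  (≈ [19.0000, 63.0000])

|AB| ∈ {33}
|AD| ∈ {41}
|CD| ∈ {22}
|BD| ∈ [8, 74]
|AC| ∈ [19, 63]
|BC| ∈ [0, 96]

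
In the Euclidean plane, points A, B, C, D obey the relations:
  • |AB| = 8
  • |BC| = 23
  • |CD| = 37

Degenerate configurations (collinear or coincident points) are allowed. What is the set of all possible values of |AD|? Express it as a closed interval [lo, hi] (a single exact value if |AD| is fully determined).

|AD| ∈ [6, 68]  (≈ [6.0000, 68.0000])

|AB| ∈ {8}
|BC| ∈ {23}
|CD| ∈ {37}
|AC| ∈ [15, 31]
|BD| ∈ [14, 60]
|AD| ∈ [6, 68]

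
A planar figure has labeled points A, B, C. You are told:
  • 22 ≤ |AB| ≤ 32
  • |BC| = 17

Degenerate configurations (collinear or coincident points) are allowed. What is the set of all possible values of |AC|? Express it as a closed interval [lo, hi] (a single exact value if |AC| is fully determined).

|AC| ∈ [5, 49]  (≈ [5.0000, 49.0000])

|AB| ∈ [22, 32]
|BC| ∈ {17}
|AC| ∈ [5, 49]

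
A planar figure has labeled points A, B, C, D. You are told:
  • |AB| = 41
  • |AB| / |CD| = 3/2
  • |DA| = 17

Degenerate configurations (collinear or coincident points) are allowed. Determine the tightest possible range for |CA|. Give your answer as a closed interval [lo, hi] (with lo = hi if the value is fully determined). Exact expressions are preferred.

|CA| ∈ [31/3, 133/3]  (≈ [10.3333, 44.3333])

|AB| ∈ {41}
|AD| ∈ {17}
|CD| ∈ {82/3}
|BD| ∈ [24, 58]
|AC| ∈ [31/3, 133/3]
|BC| ∈ [0, 256/3]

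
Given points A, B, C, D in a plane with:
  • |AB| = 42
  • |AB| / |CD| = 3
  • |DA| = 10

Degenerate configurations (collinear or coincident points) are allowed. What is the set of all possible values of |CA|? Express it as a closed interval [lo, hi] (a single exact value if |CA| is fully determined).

|CA| ∈ [4, 24]  (≈ [4.0000, 24.0000])

|AB| ∈ {42}
|AD| ∈ {10}
|CD| ∈ {14}
|BD| ∈ [32, 52]
|AC| ∈ [4, 24]
|BC| ∈ [18, 66]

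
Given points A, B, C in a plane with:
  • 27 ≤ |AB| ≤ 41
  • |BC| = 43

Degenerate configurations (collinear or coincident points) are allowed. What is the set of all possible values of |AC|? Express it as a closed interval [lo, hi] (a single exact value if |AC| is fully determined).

|AC| ∈ [2, 84]  (≈ [2.0000, 84.0000])

|AB| ∈ [27, 41]
|BC| ∈ {43}
|AC| ∈ [2, 84]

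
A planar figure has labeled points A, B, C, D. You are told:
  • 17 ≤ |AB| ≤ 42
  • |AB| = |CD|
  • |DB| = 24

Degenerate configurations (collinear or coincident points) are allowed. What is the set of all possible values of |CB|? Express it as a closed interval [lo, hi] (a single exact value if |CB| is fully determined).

|CB| ∈ [0, 66]  (≈ [0.0000, 66.0000])

|AB| ∈ [17, 42]
|BD| ∈ {24}
|CD| ∈ [17, 42]
|AD| ∈ [0, 66]
|BC| ∈ [0, 66]
|AC| ∈ [0, 108]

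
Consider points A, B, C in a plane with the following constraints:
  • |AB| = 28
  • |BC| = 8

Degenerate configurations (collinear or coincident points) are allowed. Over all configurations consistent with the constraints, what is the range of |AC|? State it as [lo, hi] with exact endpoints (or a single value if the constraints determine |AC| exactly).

|AB| ∈ {28}
|BC| ∈ {8}
|AC| ∈ [20, 36]

|AC| ∈ [20, 36]  (≈ [20.0000, 36.0000])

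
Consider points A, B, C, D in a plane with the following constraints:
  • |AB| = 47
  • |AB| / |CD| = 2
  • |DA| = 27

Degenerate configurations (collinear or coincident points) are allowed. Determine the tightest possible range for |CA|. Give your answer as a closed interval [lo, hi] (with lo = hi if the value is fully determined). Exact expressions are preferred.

|CA| ∈ [7/2, 101/2]  (≈ [3.5000, 50.5000])

|AB| ∈ {47}
|AD| ∈ {27}
|CD| ∈ {47/2}
|BD| ∈ [20, 74]
|AC| ∈ [7/2, 101/2]
|BC| ∈ [0, 195/2]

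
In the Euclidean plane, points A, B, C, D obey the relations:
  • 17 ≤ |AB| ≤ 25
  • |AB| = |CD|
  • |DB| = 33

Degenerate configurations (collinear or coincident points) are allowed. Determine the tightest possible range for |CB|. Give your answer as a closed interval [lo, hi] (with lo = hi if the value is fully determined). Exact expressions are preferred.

|AB| ∈ [17, 25]
|BD| ∈ {33}
|CD| ∈ [17, 25]
|AD| ∈ [8, 58]
|BC| ∈ [8, 58]
|AC| ∈ [0, 83]

|CB| ∈ [8, 58]  (≈ [8.0000, 58.0000])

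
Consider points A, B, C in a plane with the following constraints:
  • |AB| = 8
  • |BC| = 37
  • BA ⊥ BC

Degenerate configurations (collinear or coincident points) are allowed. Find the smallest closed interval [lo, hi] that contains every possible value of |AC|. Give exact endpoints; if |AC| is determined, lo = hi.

|AC| = √(1433)  (≈ 37.8550)

|AB| ∈ {8}
|BC| ∈ {37}
|AC| ∈ {√(1433)}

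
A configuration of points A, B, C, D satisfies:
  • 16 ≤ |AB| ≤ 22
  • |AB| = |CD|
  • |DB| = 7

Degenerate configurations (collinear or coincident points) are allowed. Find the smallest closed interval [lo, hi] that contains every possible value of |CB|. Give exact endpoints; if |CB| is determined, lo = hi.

|AB| ∈ [16, 22]
|BD| ∈ {7}
|CD| ∈ [16, 22]
|AD| ∈ [9, 29]
|BC| ∈ [9, 29]
|AC| ∈ [0, 51]

|CB| ∈ [9, 29]  (≈ [9.0000, 29.0000])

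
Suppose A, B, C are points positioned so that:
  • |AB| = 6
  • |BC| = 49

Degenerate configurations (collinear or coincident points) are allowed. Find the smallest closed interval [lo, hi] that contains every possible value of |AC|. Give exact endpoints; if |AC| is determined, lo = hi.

|AB| ∈ {6}
|BC| ∈ {49}
|AC| ∈ [43, 55]

|AC| ∈ [43, 55]  (≈ [43.0000, 55.0000])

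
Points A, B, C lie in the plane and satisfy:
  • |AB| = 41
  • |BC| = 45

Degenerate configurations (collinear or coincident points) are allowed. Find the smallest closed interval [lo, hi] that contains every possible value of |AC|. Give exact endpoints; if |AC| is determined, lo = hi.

|AB| ∈ {41}
|BC| ∈ {45}
|AC| ∈ [4, 86]

|AC| ∈ [4, 86]  (≈ [4.0000, 86.0000])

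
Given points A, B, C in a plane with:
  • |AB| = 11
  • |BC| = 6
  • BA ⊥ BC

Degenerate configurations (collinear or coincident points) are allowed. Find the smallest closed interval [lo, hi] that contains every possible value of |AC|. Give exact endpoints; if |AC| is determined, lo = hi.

|AB| ∈ {11}
|BC| ∈ {6}
|AC| ∈ {√(157)}

|AC| = √(157)  (≈ 12.5300)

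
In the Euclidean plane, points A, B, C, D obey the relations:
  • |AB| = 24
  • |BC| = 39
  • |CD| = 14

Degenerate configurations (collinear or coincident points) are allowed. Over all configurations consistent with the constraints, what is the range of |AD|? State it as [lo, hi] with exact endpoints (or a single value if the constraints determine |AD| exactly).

|AD| ∈ [1, 77]  (≈ [1.0000, 77.0000])

|AB| ∈ {24}
|BC| ∈ {39}
|CD| ∈ {14}
|AC| ∈ [15, 63]
|BD| ∈ [25, 53]
|AD| ∈ [1, 77]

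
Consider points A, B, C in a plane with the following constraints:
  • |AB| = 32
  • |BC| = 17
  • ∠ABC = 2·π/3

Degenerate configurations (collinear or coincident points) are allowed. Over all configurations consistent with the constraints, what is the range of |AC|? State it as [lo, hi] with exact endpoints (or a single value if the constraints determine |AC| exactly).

|AC| = √(1857)  (≈ 43.0929)

|AB| ∈ {32}
|BC| ∈ {17}
|AC| ∈ {√(1857)}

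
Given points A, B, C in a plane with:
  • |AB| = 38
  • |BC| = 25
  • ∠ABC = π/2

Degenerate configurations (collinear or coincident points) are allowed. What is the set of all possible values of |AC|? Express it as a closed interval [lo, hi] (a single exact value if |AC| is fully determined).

|AB| ∈ {38}
|BC| ∈ {25}
|AC| ∈ {√(2069)}

|AC| = √(2069)  (≈ 45.4863)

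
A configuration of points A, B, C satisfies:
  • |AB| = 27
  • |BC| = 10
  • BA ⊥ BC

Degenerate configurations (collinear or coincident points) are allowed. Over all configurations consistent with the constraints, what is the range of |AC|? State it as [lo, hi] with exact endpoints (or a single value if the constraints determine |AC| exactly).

|AC| = √(829)  (≈ 28.7924)

|AB| ∈ {27}
|BC| ∈ {10}
|AC| ∈ {√(829)}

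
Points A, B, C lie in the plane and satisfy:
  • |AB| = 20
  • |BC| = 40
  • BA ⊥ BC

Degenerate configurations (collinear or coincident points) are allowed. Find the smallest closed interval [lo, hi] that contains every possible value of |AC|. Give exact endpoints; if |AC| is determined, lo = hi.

|AC| = 20·√(5)  (≈ 44.7214)

|AB| ∈ {20}
|BC| ∈ {40}
|AC| ∈ {20·√(5)}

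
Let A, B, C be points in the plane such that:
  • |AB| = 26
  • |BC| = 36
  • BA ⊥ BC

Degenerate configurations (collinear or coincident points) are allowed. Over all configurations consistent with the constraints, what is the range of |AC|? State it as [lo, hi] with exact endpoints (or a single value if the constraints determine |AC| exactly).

|AB| ∈ {26}
|BC| ∈ {36}
|AC| ∈ {2·√(493)}

|AC| = 2·√(493)  (≈ 44.4072)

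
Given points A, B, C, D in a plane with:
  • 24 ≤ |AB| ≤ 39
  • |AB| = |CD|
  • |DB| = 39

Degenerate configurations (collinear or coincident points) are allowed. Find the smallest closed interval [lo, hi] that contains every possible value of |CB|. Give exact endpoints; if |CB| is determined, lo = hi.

|AB| ∈ [24, 39]
|BD| ∈ {39}
|CD| ∈ [24, 39]
|AD| ∈ [0, 78]
|BC| ∈ [0, 78]
|AC| ∈ [0, 117]

|CB| ∈ [0, 78]  (≈ [0.0000, 78.0000])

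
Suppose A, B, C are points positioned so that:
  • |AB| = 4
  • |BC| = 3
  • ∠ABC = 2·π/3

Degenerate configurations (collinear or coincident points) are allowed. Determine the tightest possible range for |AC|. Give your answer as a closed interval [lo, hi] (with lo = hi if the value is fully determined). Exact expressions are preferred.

|AB| ∈ {4}
|BC| ∈ {3}
|AC| ∈ {√(37)}

|AC| = √(37)  (≈ 6.0828)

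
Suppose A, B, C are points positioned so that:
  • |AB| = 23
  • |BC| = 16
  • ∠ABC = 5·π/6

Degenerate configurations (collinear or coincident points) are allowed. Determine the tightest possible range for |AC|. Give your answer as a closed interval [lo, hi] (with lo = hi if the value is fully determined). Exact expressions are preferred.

|AC| = √(368·√(3) + 785)  (≈ 37.7146)

|AB| ∈ {23}
|BC| ∈ {16}
|AC| ∈ {√(368·√(3) + 785)}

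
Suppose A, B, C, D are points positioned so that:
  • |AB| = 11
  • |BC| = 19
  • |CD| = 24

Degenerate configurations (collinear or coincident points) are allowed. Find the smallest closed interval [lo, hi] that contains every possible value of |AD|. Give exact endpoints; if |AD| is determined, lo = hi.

|AB| ∈ {11}
|BC| ∈ {19}
|CD| ∈ {24}
|AC| ∈ [8, 30]
|BD| ∈ [5, 43]
|AD| ∈ [0, 54]

|AD| ∈ [0, 54]  (≈ [0.0000, 54.0000])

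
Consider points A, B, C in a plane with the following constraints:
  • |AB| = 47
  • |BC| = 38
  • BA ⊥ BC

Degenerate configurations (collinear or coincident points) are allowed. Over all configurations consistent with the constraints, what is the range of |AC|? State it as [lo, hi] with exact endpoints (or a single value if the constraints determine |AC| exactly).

|AC| = √(3653)  (≈ 60.4401)

|AB| ∈ {47}
|BC| ∈ {38}
|AC| ∈ {√(3653)}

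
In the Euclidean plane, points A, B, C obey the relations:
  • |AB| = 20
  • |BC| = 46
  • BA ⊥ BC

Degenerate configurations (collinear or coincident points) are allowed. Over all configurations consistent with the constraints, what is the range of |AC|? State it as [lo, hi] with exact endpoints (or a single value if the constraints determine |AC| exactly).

|AC| = 2·√(629)  (≈ 50.1597)

|AB| ∈ {20}
|BC| ∈ {46}
|AC| ∈ {2·√(629)}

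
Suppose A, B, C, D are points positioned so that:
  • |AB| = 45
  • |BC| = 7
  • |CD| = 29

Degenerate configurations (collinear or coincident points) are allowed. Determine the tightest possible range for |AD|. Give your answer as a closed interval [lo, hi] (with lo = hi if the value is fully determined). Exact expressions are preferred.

|AB| ∈ {45}
|BC| ∈ {7}
|CD| ∈ {29}
|AC| ∈ [38, 52]
|BD| ∈ [22, 36]
|AD| ∈ [9, 81]

|AD| ∈ [9, 81]  (≈ [9.0000, 81.0000])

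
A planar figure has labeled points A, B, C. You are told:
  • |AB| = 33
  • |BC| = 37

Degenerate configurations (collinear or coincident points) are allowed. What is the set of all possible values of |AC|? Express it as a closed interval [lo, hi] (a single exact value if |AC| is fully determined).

|AB| ∈ {33}
|BC| ∈ {37}
|AC| ∈ [4, 70]

|AC| ∈ [4, 70]  (≈ [4.0000, 70.0000])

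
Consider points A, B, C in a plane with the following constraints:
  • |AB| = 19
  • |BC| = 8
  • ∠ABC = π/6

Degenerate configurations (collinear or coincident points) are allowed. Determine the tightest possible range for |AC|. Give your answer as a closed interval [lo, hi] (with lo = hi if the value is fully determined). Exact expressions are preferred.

|AB| ∈ {19}
|BC| ∈ {8}
|AC| ∈ {√(425 - 152·√(3))}

|AC| = √(425 - 152·√(3))  (≈ 12.7172)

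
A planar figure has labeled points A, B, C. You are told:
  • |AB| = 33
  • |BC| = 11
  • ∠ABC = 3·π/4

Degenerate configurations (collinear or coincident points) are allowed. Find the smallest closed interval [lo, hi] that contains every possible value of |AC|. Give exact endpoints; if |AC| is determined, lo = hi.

|AC| = 11·√(3·√(2) + 10)  (≈ 41.5134)

|AB| ∈ {33}
|BC| ∈ {11}
|AC| ∈ {11·√(3·√(2) + 10)}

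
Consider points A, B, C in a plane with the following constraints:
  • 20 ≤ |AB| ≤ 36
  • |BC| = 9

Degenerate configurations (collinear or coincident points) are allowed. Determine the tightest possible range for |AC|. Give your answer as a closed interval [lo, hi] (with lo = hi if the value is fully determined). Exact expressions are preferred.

|AC| ∈ [11, 45]  (≈ [11.0000, 45.0000])

|AB| ∈ [20, 36]
|BC| ∈ {9}
|AC| ∈ [11, 45]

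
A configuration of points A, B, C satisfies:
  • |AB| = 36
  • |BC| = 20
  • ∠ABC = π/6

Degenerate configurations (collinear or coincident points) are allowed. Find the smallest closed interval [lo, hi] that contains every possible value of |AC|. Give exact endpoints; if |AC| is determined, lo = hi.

|AC| = 4·√(106 - 45·√(3))  (≈ 21.1878)

|AB| ∈ {36}
|BC| ∈ {20}
|AC| ∈ {4·√(106 - 45·√(3))}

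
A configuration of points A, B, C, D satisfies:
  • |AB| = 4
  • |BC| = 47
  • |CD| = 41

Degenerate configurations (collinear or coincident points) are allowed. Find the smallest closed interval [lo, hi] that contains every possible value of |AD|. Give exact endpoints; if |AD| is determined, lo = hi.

|AB| ∈ {4}
|BC| ∈ {47}
|CD| ∈ {41}
|AC| ∈ [43, 51]
|BD| ∈ [6, 88]
|AD| ∈ [2, 92]

|AD| ∈ [2, 92]  (≈ [2.0000, 92.0000])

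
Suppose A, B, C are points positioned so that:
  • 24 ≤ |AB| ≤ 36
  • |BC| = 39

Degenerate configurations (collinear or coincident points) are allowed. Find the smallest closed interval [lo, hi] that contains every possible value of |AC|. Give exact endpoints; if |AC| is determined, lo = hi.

|AC| ∈ [3, 75]  (≈ [3.0000, 75.0000])

|AB| ∈ [24, 36]
|BC| ∈ {39}
|AC| ∈ [3, 75]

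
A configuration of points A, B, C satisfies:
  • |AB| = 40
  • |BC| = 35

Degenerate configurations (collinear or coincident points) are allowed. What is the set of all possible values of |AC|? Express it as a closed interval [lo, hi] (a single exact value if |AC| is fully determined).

|AB| ∈ {40}
|BC| ∈ {35}
|AC| ∈ [5, 75]

|AC| ∈ [5, 75]  (≈ [5.0000, 75.0000])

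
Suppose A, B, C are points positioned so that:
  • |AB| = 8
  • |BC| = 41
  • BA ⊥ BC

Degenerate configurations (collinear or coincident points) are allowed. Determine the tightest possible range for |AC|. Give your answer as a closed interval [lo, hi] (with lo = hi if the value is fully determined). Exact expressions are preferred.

|AC| = √(1745)  (≈ 41.7732)

|AB| ∈ {8}
|BC| ∈ {41}
|AC| ∈ {√(1745)}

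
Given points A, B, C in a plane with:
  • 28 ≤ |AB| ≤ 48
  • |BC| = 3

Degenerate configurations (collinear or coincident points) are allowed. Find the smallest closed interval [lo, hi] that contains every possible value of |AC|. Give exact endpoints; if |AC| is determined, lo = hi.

|AC| ∈ [25, 51]  (≈ [25.0000, 51.0000])

|AB| ∈ [28, 48]
|BC| ∈ {3}
|AC| ∈ [25, 51]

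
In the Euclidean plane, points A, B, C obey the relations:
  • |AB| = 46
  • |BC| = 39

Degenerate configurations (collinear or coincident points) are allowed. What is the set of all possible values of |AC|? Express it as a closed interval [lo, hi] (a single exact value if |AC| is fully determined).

|AB| ∈ {46}
|BC| ∈ {39}
|AC| ∈ [7, 85]

|AC| ∈ [7, 85]  (≈ [7.0000, 85.0000])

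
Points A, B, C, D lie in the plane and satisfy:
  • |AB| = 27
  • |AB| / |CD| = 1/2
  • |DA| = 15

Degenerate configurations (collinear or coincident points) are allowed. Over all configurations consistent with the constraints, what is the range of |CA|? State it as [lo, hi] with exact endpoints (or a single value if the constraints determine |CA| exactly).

|AB| ∈ {27}
|AD| ∈ {15}
|CD| ∈ {54}
|BD| ∈ [12, 42]
|AC| ∈ [39, 69]
|BC| ∈ [12, 96]

|CA| ∈ [39, 69]  (≈ [39.0000, 69.0000])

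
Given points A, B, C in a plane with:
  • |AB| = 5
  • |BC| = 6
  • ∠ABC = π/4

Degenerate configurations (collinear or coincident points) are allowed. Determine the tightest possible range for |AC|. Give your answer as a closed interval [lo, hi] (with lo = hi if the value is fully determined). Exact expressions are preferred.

|AB| ∈ {5}
|BC| ∈ {6}
|AC| ∈ {√(61 - 30·√(2))}

|AC| = √(61 - 30·√(2))  (≈ 4.3097)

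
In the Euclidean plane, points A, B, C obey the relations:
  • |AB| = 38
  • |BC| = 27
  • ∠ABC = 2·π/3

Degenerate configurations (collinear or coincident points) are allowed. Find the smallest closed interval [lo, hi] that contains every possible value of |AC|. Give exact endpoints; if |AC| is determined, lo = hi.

|AB| ∈ {38}
|BC| ∈ {27}
|AC| ∈ {√(3199)}

|AC| = √(3199)  (≈ 56.5597)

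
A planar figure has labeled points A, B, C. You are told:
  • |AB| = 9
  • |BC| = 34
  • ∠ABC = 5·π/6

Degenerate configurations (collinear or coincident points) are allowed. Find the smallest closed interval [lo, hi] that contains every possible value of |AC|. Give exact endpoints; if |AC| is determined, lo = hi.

|AC| = √(306·√(3) + 1237)  (≈ 42.0358)

|AB| ∈ {9}
|BC| ∈ {34}
|AC| ∈ {√(306·√(3) + 1237)}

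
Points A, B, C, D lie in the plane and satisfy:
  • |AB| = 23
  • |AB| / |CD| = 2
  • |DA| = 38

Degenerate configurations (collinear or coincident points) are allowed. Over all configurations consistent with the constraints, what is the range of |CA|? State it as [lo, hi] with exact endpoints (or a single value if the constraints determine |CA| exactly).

|CA| ∈ [53/2, 99/2]  (≈ [26.5000, 49.5000])

|AB| ∈ {23}
|AD| ∈ {38}
|CD| ∈ {23/2}
|BD| ∈ [15, 61]
|AC| ∈ [53/2, 99/2]
|BC| ∈ [7/2, 145/2]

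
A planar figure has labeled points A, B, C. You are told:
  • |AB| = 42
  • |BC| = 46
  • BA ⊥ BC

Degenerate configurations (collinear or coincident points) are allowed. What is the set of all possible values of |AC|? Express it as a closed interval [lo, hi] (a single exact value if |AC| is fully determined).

|AB| ∈ {42}
|BC| ∈ {46}
|AC| ∈ {2·√(970)}

|AC| = 2·√(970)  (≈ 62.2896)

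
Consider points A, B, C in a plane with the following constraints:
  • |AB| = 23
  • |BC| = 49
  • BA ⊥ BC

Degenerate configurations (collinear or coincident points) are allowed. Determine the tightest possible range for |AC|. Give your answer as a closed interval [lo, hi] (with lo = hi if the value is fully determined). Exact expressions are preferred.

|AB| ∈ {23}
|BC| ∈ {49}
|AC| ∈ {√(2930)}

|AC| = √(2930)  (≈ 54.1295)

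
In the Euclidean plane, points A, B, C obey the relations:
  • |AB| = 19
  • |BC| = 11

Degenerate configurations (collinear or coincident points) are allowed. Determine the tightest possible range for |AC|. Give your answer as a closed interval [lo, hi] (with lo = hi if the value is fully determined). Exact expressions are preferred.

|AB| ∈ {19}
|BC| ∈ {11}
|AC| ∈ [8, 30]

|AC| ∈ [8, 30]  (≈ [8.0000, 30.0000])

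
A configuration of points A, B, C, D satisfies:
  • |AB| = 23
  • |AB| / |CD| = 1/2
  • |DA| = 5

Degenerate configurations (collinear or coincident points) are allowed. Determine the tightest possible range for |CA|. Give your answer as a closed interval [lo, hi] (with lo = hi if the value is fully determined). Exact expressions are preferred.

|AB| ∈ {23}
|AD| ∈ {5}
|CD| ∈ {46}
|BD| ∈ [18, 28]
|AC| ∈ [41, 51]
|BC| ∈ [18, 74]

|CA| ∈ [41, 51]  (≈ [41.0000, 51.0000])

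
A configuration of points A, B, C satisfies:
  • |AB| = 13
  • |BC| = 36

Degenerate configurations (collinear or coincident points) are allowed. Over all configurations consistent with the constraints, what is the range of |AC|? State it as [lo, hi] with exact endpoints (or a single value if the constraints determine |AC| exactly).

|AC| ∈ [23, 49]  (≈ [23.0000, 49.0000])

|AB| ∈ {13}
|BC| ∈ {36}
|AC| ∈ [23, 49]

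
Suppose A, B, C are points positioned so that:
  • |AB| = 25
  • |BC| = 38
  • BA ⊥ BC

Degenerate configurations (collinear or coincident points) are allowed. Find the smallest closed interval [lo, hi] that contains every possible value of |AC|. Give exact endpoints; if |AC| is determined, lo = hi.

|AB| ∈ {25}
|BC| ∈ {38}
|AC| ∈ {√(2069)}

|AC| = √(2069)  (≈ 45.4863)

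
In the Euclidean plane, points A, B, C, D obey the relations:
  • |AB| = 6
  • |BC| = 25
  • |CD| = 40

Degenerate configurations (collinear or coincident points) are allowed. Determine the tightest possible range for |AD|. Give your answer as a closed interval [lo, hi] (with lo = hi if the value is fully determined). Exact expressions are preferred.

|AD| ∈ [9, 71]  (≈ [9.0000, 71.0000])

|AB| ∈ {6}
|BC| ∈ {25}
|CD| ∈ {40}
|AC| ∈ [19, 31]
|BD| ∈ [15, 65]
|AD| ∈ [9, 71]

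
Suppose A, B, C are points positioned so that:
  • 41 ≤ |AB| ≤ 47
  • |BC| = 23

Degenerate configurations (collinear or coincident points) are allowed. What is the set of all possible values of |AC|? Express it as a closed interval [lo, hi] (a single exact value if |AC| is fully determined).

|AB| ∈ [41, 47]
|BC| ∈ {23}
|AC| ∈ [18, 70]

|AC| ∈ [18, 70]  (≈ [18.0000, 70.0000])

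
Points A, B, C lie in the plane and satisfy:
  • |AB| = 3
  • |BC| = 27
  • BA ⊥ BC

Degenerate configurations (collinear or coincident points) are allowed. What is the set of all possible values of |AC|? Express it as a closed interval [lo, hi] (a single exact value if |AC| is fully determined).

|AB| ∈ {3}
|BC| ∈ {27}
|AC| ∈ {3·√(82)}

|AC| = 3·√(82)  (≈ 27.1662)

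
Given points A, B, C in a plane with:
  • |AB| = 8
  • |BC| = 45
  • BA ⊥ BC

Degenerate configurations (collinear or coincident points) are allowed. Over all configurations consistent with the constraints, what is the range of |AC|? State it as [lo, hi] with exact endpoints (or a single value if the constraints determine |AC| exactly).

|AB| ∈ {8}
|BC| ∈ {45}
|AC| ∈ {√(2089)}

|AC| = √(2089)  (≈ 45.7056)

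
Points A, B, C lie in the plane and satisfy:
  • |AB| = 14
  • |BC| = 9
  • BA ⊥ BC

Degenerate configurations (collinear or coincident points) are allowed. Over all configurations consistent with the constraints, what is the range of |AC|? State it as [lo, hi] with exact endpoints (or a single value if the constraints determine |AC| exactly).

|AB| ∈ {14}
|BC| ∈ {9}
|AC| ∈ {√(277)}

|AC| = √(277)  (≈ 16.6433)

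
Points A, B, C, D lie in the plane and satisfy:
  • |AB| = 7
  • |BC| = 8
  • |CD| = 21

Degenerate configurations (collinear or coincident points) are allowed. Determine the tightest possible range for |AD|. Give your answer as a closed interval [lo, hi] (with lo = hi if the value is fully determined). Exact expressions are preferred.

|AD| ∈ [6, 36]  (≈ [6.0000, 36.0000])

|AB| ∈ {7}
|BC| ∈ {8}
|CD| ∈ {21}
|AC| ∈ [1, 15]
|BD| ∈ [13, 29]
|AD| ∈ [6, 36]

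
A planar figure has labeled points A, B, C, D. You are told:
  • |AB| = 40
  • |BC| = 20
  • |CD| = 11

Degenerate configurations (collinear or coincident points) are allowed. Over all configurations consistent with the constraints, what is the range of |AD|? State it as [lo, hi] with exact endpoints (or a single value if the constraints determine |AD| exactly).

|AB| ∈ {40}
|BC| ∈ {20}
|CD| ∈ {11}
|AC| ∈ [20, 60]
|BD| ∈ [9, 31]
|AD| ∈ [9, 71]

|AD| ∈ [9, 71]  (≈ [9.0000, 71.0000])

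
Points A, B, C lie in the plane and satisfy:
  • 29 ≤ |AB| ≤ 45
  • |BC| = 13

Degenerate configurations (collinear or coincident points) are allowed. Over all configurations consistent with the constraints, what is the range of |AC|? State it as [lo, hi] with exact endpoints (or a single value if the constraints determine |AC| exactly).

|AB| ∈ [29, 45]
|BC| ∈ {13}
|AC| ∈ [16, 58]

|AC| ∈ [16, 58]  (≈ [16.0000, 58.0000])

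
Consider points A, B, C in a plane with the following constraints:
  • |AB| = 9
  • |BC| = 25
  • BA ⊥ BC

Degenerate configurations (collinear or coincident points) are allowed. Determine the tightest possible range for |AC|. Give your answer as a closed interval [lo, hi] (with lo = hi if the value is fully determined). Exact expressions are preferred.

|AC| = √(706)  (≈ 26.5707)

|AB| ∈ {9}
|BC| ∈ {25}
|AC| ∈ {√(706)}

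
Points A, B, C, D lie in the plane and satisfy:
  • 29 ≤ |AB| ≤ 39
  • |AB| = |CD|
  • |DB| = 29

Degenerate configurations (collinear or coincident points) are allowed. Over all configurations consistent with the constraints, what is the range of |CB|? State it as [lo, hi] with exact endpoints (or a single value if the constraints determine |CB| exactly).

|CB| ∈ [0, 68]  (≈ [0.0000, 68.0000])

|AB| ∈ [29, 39]
|BD| ∈ {29}
|CD| ∈ [29, 39]
|AD| ∈ [0, 68]
|BC| ∈ [0, 68]
|AC| ∈ [0, 107]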